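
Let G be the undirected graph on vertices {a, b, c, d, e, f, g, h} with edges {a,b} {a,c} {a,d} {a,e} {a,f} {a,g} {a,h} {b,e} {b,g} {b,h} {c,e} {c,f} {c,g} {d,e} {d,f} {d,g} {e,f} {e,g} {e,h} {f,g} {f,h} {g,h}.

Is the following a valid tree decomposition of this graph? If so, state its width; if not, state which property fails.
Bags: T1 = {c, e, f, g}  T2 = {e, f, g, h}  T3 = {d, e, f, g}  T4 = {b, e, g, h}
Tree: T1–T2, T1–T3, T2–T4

No — vertex a appears in no bag.

A tree decomposition must satisfy three properties: every vertex lies in some bag; for every edge, both endpoints lie together in some bag; and for every vertex, the bags containing it form a connected subtree. Here vertex a appears in no bag, so the decomposition is invalid.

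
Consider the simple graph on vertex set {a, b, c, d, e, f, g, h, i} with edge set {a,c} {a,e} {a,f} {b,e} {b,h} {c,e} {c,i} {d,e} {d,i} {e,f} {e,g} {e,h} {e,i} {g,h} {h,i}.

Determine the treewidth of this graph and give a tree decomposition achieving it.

The largest bag has 3 vertices, giving width 2; this decomposition certifies tw(G) ≤ 2. Conversely, {d, e, i} is a clique of size 3, and the vertices of any clique must share a bag in every tree decomposition; so some bag has ≥ 3 vertices and tw(G) ≥ 2. Combining the bounds, tw(G) = 2.

Treewidth 2.
Bags: B1 = {b, e, h}  B2 = {e, g, h}  B3 = {e, h, i}  B4 = {d, e, i}  B5 = {c, e, i}  B6 = {a, c, e}  B7 = {a, e, f}
Tree: B1–B2, B2–B3, B3–B4, B4–B5, B5–B6, B6–B7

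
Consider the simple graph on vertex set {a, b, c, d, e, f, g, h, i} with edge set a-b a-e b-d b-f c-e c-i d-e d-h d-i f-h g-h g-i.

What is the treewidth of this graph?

A width-3 tree decomposition is:
Bags: B1 = {f, g, h, i}  B2 = {d, f, h, i}  B3 = {b, d, f, i}  B4 = {b, c, d, i}  B5 = {b, c, d, e}  B6 = {a, b, c, e}
Tree: B1–B2, B2–B3, B3–B4, B4–B5, B5–B6
Each bag holds 4 vertices, so the decomposition has width 3, which upper-bounds the treewidth. For the lower bound: the 4 vertex sets {f,g,h}, {i}, {d}, {a,b,c,e} are disjoint, each induces a connected subgraph, and every pair is joined by at least one edge of G. Contracting each set to a single vertex therefore yields K_{4} as a minor, and since treewidth is minor-monotone, tw(G) ≥ tw(K_{4}) = 3. The upper and lower bounds meet at 3, so that is the treewidth.

3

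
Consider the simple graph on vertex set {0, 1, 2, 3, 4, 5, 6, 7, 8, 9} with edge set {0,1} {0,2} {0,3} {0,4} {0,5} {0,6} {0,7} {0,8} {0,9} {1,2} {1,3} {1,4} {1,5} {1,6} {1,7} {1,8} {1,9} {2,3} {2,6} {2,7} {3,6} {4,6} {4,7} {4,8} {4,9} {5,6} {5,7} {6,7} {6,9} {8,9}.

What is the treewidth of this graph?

A width-4 tree decomposition is:
Bags: B1 = {0, 1, 4, 6, 7}  B2 = {0, 1, 4, 6, 9}  B3 = {0, 1, 4, 8, 9}  B4 = {0, 1, 2, 6, 7}  B5 = {0, 1, 2, 3, 6}  B6 = {0, 1, 5, 6, 7}
Tree: B1–B2, B2–B3, B1–B4, B4–B5, B1–B6
Each bag holds 5 vertices, so the decomposition has width 4, which upper-bounds the treewidth. For the lower bound, the 5 vertices {0, 1, 4, 8, 9} are pairwise adjacent, and any tree decomposition puts a clique entirely inside one bag — forcing width ≥ 4. Therefore the treewidth is 4.

4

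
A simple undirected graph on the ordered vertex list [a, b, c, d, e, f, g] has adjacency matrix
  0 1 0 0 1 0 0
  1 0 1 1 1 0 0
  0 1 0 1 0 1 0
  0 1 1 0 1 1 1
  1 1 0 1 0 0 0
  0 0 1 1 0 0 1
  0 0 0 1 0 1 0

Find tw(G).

2

A width-2 tree decomposition is:
Bags: B1 = {a, b, e}  B2 = {b, d, e}  B3 = {b, c, d}  B4 = {c, d, f}  B5 = {d, f, g}
Tree: B1–B2, B2–B3, B3–B4, B4–B5
The largest bag has 3 vertices, giving width 2; this decomposition certifies tw(G) ≤ 2. On the other hand G contains the 3-clique {b, d, e}. A clique must lie in a single bag of any decomposition, so no decomposition can have width below 2. The upper and lower bounds meet at 2, so that is the treewidth.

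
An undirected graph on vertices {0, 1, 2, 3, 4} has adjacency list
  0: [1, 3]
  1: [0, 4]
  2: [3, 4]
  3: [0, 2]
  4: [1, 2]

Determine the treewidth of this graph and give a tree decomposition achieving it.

Treewidth 2.
Bags: B1 = {0, 1, 4}  B2 = {0, 2, 4}  B3 = {0, 2, 3}
Tree: B1–B2, B2–B3

The largest bag has 3 vertices, giving width 2; this decomposition certifies tw(G) ≤ 2. For the lower bound, G contains the cycle 0–1–4–2–3–0, so G is not a forest; only forests have treewidth ≤ 1, hence tw(G) ≥ 2. Therefore the treewidth is 2.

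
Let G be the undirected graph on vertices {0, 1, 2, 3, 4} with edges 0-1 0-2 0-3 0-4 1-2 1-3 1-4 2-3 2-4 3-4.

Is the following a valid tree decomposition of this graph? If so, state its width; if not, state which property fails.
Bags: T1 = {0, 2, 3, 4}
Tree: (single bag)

No — vertex 1 appears in no bag.

A tree decomposition must satisfy three properties: every vertex lies in some bag; for every edge, both endpoints lie together in some bag; and for every vertex, the bags containing it form a connected subtree. Here vertex 1 appears in no bag, so the decomposition is invalid.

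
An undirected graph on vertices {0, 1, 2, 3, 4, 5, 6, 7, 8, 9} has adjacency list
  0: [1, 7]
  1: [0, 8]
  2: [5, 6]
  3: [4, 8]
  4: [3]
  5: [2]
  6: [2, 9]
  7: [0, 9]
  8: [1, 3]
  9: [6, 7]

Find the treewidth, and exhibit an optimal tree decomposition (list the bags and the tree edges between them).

Treewidth 1.
One optimal decomposition is:
Bags: B1 = {3, 4}  B2 = {3, 8}  B3 = {1, 8}  B4 = {0, 1}  B5 = {0, 7}  B6 = {7, 9}  B7 = {6, 9}  B8 = {2, 6}  B9 = {2, 5}
Tree: B1–B2, B2–B3, B3–B4, B4–B5, B5–B6, B6–B7, B7–B8, B8–B9

The largest bag has 2 vertices, giving width 1; this decomposition certifies tw(G) ≤ 1. G has an edge, so its treewidth is at least 1. The upper and lower bounds meet at 1, so that is the treewidth.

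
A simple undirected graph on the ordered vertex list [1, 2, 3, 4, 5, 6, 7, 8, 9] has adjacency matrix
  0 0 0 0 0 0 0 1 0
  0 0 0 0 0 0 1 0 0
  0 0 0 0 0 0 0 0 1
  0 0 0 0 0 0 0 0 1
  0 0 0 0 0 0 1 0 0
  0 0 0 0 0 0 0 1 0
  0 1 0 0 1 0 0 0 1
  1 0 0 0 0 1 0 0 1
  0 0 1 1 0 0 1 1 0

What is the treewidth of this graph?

1

A width-1 tree decomposition is:
Bags: B1 = {7, 9}  B2 = {8, 9}  B3 = {1, 8}  B4 = {5, 7}  B5 = {2, 7}  B6 = {6, 8}  B7 = {3, 9}  B8 = {4, 9}
Tree: B1–B2, B2–B3, B1–B4, B4–B5, B3–B6, B1–B7, B1–B8
Each bag holds 2 vertices, so the decomposition has width 1, which upper-bounds the treewidth. Any graph with an edge has treewidth ≥ 1, and G has the edge 9–7. Hence tw(G) = 1 exactly.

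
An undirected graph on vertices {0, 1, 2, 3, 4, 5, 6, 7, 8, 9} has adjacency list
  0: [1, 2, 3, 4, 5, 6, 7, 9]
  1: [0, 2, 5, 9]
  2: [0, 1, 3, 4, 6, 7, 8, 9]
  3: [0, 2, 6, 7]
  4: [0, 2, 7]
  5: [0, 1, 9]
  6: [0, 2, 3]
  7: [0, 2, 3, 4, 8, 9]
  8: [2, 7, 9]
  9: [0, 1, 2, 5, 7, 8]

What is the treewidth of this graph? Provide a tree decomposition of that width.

The largest bag has 4 vertices, giving width 3; this decomposition certifies tw(G) ≤ 3. Conversely, {0, 1, 2, 9} is a clique of size 4, and the vertices of any clique must share a bag in every tree decomposition; so some bag has ≥ 4 vertices and tw(G) ≥ 3. Therefore the treewidth is 3.

Treewidth 3.
Bags: B1 = {0, 2, 3, 7}  B2 = {0, 2, 7, 9}  B3 = {2, 7, 8, 9}  B4 = {0, 1, 2, 9}  B5 = {0, 2, 4, 7}  B6 = {0, 1, 5, 9}  B7 = {0, 2, 3, 6}
Tree: B1–B2, B2–B3, B2–B4, B2–B5, B4–B6, B1–B7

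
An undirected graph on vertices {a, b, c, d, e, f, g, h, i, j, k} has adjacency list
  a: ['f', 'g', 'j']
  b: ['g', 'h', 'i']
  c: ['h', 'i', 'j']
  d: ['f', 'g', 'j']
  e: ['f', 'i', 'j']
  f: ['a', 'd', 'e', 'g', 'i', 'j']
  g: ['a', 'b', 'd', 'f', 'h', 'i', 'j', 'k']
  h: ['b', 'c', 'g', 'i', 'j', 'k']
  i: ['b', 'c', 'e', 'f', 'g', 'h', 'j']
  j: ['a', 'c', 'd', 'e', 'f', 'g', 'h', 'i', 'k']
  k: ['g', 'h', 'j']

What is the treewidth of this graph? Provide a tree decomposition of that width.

Each bag holds 4 vertices, so the decomposition has width 3, which upper-bounds the treewidth. Conversely, {g, h, j, k} is a clique of size 4, and the vertices of any clique must share a bag in every tree decomposition; so some bag has ≥ 4 vertices and tw(G) ≥ 3. The upper and lower bounds meet at 3, so that is the treewidth.

Treewidth 3.
One optimal decomposition is:
Bags: B1 = {d, f, g, j}  B2 = {f, g, i, j}  B3 = {e, f, i, j}  B4 = {g, h, i, j}  B5 = {c, h, i, j}  B6 = {g, h, j, k}  B7 = {b, g, h, i}  B8 = {a, f, g, j}
Tree: B1–B2, B2–B3, B2–B4, B4–B5, B4–B6, B4–B7, B2–B8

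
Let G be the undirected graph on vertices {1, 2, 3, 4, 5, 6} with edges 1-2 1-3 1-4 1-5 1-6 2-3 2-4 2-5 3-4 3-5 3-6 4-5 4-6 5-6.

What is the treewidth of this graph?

A width-4 tree decomposition is:
Bags: B1 = {1, 2, 3, 4, 5}  B2 = {1, 3, 4, 5, 6}
Tree: B1–B2
Every bag has size at most 5, so the width is 5 − 1 = 4 and tw(G) ≤ 4. For the lower bound, the 5 vertices {1, 2, 3, 4, 5} are pairwise adjacent, and any tree decomposition puts a clique entirely inside one bag — forcing width ≥ 4. Hence tw(G) = 4 exactly.

4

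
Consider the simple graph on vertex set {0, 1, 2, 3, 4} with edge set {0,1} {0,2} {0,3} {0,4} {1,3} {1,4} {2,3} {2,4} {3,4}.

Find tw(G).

A width-3 tree decomposition is:
Bags: B1 = {0, 2, 3, 4}  B2 = {0, 1, 3, 4}
Tree: B1–B2
Each bag holds 4 vertices, so the decomposition has width 3, which upper-bounds the treewidth. For the lower bound, the 4 vertices {0, 1, 3, 4} are pairwise adjacent, and any tree decomposition puts a clique entirely inside one bag — forcing width ≥ 3. Therefore the treewidth is 3.

3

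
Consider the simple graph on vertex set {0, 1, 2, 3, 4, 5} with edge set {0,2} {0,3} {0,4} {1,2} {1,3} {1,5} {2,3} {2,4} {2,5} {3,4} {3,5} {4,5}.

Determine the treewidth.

A width-3 tree decomposition is:
Bags: B1 = {0, 2, 3, 4}  B2 = {2, 3, 4, 5}  B3 = {1, 2, 3, 5}
Tree: B1–B2, B2–B3
The largest bag has 4 vertices, giving width 3; this decomposition certifies tw(G) ≤ 3. Conversely, {1, 2, 3, 5} is a clique of size 4, and the vertices of any clique must share a bag in every tree decomposition; so some bag has ≥ 4 vertices and tw(G) ≥ 3. The upper and lower bounds meet at 3, so that is the treewidth.

3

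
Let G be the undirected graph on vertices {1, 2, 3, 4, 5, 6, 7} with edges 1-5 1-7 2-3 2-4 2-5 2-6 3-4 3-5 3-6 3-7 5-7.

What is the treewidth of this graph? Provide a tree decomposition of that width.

Treewidth 2.
One optimal decomposition is:
Bags: B1 = {3, 5, 7}  B2 = {2, 3, 5}  B3 = {1, 5, 7}  B4 = {2, 3, 6}  B5 = {2, 3, 4}
Tree: B1–B2, B1–B3, B2–B4, B2–B5

Each bag holds 3 vertices, so the decomposition has width 2, which upper-bounds the treewidth. On the other hand G contains the 3-clique {1, 5, 7}. A clique must lie in a single bag of any decomposition, so no decomposition can have width below 2. Therefore the treewidth is 2.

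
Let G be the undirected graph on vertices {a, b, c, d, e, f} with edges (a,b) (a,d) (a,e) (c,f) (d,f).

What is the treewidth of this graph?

1

A width-1 tree decomposition is:
Bags: B1 = {a, e}  B2 = {a, d}  B3 = {d, f}  B4 = {a, b}  B5 = {c, f}
Tree: B1–B2, B2–B3, B2–B4, B3–B5
Each bag holds 2 vertices, so the decomposition has width 1, which upper-bounds the treewidth. Any graph with an edge has treewidth ≥ 1, and G has the edge e–a. Hence tw(G) = 1 exactly.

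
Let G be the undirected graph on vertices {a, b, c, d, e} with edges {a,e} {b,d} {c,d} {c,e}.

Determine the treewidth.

A width-1 tree decomposition is:
Bags: B1 = {a, e}  B2 = {c, e}  B3 = {c, d}  B4 = {b, d}
Tree: B1–B2, B2–B3, B3–B4
Each bag holds 2 vertices, so the decomposition has width 1, which upper-bounds the treewidth. G has an edge, so its treewidth is at least 1. Therefore the treewidth is 1.

1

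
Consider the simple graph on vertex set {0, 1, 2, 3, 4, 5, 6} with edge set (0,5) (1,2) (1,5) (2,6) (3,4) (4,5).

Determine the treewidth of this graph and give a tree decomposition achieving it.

Treewidth 1.
Bags: B1 = {1, 5}  B2 = {1, 2}  B3 = {0, 5}  B4 = {4, 5}  B5 = {3, 4}  B6 = {2, 6}
Tree: B1–B2, B1–B3, B3–B4, B4–B5, B2–B6

The largest bag has 2 vertices, giving width 1; this decomposition certifies tw(G) ≤ 1. G has an edge, so its treewidth is at least 1. Hence tw(G) = 1 exactly.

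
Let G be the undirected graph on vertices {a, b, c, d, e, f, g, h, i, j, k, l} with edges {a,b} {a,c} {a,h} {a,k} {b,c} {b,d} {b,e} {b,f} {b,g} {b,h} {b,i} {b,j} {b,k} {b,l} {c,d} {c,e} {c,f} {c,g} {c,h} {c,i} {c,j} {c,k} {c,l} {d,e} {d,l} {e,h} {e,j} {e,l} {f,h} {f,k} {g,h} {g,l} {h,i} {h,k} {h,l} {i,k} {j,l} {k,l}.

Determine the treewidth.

4

A width-4 tree decomposition is:
Bags: B1 = {b, c, e, h, l}  B2 = {b, c, g, h, l}  B3 = {b, c, h, k, l}  B4 = {b, c, h, i, k}  B5 = {b, c, f, h, k}  B6 = {a, b, c, h, k}  B7 = {b, c, e, j, l}  B8 = {b, c, d, e, l}
Tree: B1–B2, B1–B3, B3–B4, B3–B5, B5–B6, B1–B7, B7–B8
Each bag holds 5 vertices, so the decomposition has width 4, which upper-bounds the treewidth. On the other hand G contains the 5-clique {b, c, d, e, l}. A clique must lie in a single bag of any decomposition, so no decomposition can have width below 4. Therefore the treewidth is 4.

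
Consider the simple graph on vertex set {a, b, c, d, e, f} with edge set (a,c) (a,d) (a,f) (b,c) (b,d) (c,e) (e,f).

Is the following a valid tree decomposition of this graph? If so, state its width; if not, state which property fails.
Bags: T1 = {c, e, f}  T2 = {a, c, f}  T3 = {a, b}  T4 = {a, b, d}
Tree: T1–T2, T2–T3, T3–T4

A tree decomposition must satisfy three properties: every vertex lies in some bag; for every edge, both endpoints lie together in some bag; and for every vertex, the bags containing it form a connected subtree. Here edge (c,b) lies in no bag, so the decomposition is invalid.

No — edge (c,b) lies in no bag.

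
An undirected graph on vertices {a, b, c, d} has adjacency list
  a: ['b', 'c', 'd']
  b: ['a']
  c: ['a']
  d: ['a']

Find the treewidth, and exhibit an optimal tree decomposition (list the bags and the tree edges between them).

The largest bag has 2 vertices, giving width 1; this decomposition certifies tw(G) ≤ 1. G has an edge, so its treewidth is at least 1. Therefore the treewidth is 1.

Treewidth 1.
One such decomposition:
Bags: B1 = {a, b}  B2 = {a, c}  B3 = {a, d}
Tree: B1–B2, B2–B3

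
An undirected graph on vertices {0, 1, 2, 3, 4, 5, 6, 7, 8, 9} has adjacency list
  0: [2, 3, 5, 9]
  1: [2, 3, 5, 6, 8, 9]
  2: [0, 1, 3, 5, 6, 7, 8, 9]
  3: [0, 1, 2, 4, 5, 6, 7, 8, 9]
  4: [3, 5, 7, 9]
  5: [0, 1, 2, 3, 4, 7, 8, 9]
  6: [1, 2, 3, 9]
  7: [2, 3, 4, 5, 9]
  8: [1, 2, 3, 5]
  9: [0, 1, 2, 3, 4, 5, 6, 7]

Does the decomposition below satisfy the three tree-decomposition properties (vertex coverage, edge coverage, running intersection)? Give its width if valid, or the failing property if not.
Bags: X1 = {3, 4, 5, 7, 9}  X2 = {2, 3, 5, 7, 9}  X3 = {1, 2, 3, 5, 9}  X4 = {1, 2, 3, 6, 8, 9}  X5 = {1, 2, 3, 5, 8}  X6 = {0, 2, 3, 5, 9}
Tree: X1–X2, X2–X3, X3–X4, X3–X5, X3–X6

No — bags containing vertex 8 are not connected in the tree.

A tree decomposition must satisfy three properties: every vertex lies in some bag; for every edge, both endpoints lie together in some bag; and for every vertex, the bags containing it form a connected subtree. Here bags containing vertex 8 are not connected in the tree, so the decomposition is invalid.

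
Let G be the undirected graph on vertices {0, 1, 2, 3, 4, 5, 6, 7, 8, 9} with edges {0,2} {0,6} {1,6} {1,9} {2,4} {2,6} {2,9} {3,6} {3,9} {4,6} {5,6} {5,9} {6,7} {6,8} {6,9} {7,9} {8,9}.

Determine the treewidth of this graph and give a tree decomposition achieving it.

Treewidth 2.
One such decomposition:
Bags: B1 = {1, 6, 9}  B2 = {3, 6, 9}  B3 = {6, 7, 9}  B4 = {5, 6, 9}  B5 = {2, 6, 9}  B6 = {2, 4, 6}  B7 = {0, 2, 6}  B8 = {6, 8, 9}
Tree: B1–B2, B2–B3, B1–B4, B1–B5, B5–B6, B6–B7, B5–B8

Each bag holds 3 vertices, so the decomposition has width 2, which upper-bounds the treewidth. For the lower bound, the 3 vertices {0, 2, 6} are pairwise adjacent, and any tree decomposition puts a clique entirely inside one bag — forcing width ≥ 2. Hence tw(G) = 2 exactly.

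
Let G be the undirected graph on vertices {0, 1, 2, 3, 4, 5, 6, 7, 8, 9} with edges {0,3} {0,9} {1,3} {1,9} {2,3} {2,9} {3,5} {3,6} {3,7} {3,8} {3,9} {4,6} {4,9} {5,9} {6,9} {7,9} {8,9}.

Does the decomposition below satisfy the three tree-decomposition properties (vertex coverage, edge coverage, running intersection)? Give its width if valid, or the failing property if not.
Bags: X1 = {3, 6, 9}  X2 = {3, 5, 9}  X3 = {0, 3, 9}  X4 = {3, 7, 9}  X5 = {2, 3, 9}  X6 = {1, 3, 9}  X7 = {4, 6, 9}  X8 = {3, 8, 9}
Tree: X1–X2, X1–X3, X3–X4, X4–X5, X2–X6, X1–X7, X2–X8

Vertex coverage: the bags together contain {0, 1, 2, 3, 4, 5, 6, 7, 8, 9}, the full vertex set. Edge coverage: each edge of G has both endpoints in at least one bag. Running intersection: for every vertex, the bags containing it form a connected subtree. All three properties hold, so this is a valid tree decomposition of width max|bag| − 1 = 2, and hence tw(G) ≤ 2.

Yes; width 2.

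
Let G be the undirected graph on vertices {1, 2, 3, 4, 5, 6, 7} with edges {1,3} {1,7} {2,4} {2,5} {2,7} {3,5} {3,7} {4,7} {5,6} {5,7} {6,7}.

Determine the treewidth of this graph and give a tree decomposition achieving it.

The largest bag has 3 vertices, giving width 2; this decomposition certifies tw(G) ≤ 2. On the other hand G contains the 3-clique {1, 3, 7}. A clique must lie in a single bag of any decomposition, so no decomposition can have width below 2. Combining the bounds, tw(G) = 2.

Treewidth 2.
Bags: B1 = {2, 5, 7}  B2 = {2, 4, 7}  B3 = {3, 5, 7}  B4 = {1, 3, 7}  B5 = {5, 6, 7}
Tree: B1–B2, B1–B3, B3–B4, B1–B5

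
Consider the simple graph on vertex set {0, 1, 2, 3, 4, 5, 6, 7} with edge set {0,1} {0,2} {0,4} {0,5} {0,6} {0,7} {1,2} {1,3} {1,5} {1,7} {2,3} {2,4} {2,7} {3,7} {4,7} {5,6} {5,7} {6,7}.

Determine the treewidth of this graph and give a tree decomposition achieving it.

Treewidth 3.
One such decomposition:
Bags: B1 = {0, 1, 5, 7}  B2 = {0, 1, 2, 7}  B3 = {0, 2, 4, 7}  B4 = {1, 2, 3, 7}  B5 = {0, 5, 6, 7}
Tree: B1–B2, B2–B3, B2–B4, B1–B5

Each bag holds 4 vertices, so the decomposition has width 3, which upper-bounds the treewidth. On the other hand G contains the 4-clique {0, 1, 2, 7}. A clique must lie in a single bag of any decomposition, so no decomposition can have width below 3. Therefore the treewidth is 3.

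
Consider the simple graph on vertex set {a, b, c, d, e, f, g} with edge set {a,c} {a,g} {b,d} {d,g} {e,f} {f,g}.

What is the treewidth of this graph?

A width-1 tree decomposition is:
Bags: B1 = {f, g}  B2 = {e, f}  B3 = {a, g}  B4 = {a, c}  B5 = {d, g}  B6 = {b, d}
Tree: B1–B2, B1–B3, B3–B4, B3–B5, B5–B6
Each bag holds 2 vertices, so the decomposition has width 1, which upper-bounds the treewidth. Any graph with an edge has treewidth ≥ 1, and G has the edge g–f. Hence tw(G) = 1 exactly.

1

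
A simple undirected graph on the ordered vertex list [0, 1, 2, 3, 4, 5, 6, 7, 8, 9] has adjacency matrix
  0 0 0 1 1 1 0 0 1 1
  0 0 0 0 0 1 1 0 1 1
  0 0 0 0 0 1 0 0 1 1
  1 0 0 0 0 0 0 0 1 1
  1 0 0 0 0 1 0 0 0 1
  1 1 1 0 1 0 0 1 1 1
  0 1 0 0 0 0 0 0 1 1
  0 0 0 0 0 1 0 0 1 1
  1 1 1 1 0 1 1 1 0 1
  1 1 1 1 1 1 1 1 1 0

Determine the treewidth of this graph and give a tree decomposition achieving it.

Treewidth 3.
Bags: B1 = {0, 5, 8, 9}  B2 = {2, 5, 8, 9}  B3 = {0, 4, 5, 9}  B4 = {1, 5, 8, 9}  B5 = {1, 6, 8, 9}  B6 = {5, 7, 8, 9}  B7 = {0, 3, 8, 9}
Tree: B1–B2, B1–B3, B2–B4, B4–B5, B1–B6, B1–B7

Every bag has size at most 4, so the width is 4 − 1 = 3 and tw(G) ≤ 3. On the other hand G contains the 4-clique {0, 3, 8, 9}. A clique must lie in a single bag of any decomposition, so no decomposition can have width below 3. Hence tw(G) = 3 exactly.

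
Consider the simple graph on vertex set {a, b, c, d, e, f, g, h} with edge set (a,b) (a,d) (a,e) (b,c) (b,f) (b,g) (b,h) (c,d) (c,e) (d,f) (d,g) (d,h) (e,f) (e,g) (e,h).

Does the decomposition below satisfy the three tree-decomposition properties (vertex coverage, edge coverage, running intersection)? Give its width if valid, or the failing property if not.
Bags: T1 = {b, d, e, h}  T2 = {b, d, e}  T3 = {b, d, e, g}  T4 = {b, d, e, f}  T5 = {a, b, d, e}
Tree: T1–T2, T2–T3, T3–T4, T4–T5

A tree decomposition must satisfy three properties: every vertex lies in some bag; for every edge, both endpoints lie together in some bag; and for every vertex, the bags containing it form a connected subtree. Here vertex c appears in no bag, so the decomposition is invalid.

No — vertex c appears in no bag.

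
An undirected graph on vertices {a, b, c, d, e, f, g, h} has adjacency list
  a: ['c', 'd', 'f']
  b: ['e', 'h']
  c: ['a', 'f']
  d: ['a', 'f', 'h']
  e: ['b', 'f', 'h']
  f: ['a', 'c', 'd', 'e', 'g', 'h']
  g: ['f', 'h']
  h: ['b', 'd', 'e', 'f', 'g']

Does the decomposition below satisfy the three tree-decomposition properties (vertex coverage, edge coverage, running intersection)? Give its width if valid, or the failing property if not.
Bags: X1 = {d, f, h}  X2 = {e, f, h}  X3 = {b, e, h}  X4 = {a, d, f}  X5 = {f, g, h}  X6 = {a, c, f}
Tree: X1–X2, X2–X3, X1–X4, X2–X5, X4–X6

Yes; width 2.

Every vertex of G appears in some bag (union = {a, b, c, d, e, f, g, h}); every edge is covered by a bag; and for each vertex v the set of bags containing v is connected in the bag tree. The decomposition is therefore valid. The largest bag has 3 vertices, so the width is 2.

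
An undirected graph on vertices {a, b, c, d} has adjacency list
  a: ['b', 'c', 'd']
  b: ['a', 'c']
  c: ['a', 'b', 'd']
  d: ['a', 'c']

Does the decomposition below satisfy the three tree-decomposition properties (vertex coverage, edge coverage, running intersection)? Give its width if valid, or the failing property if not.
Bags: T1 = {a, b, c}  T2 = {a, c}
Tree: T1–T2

No — vertex d appears in no bag.

A tree decomposition must satisfy three properties: every vertex lies in some bag; for every edge, both endpoints lie together in some bag; and for every vertex, the bags containing it form a connected subtree. Here vertex d appears in no bag, so the decomposition is invalid.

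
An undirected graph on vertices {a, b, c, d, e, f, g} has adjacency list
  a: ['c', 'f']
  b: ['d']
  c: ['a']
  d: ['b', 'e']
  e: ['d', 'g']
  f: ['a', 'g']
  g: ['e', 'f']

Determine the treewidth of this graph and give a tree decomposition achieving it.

The largest bag has 2 vertices, giving width 1; this decomposition certifies tw(G) ≤ 1. G has an edge, so its treewidth is at least 1. Hence tw(G) = 1 exactly.

Treewidth 1.
One optimal decomposition is:
Bags: B1 = {b, d}  B2 = {d, e}  B3 = {e, g}  B4 = {f, g}  B5 = {a, f}  B6 = {a, c}
Tree: B1–B2, B2–B3, B3–B4, B4–B5, B5–B6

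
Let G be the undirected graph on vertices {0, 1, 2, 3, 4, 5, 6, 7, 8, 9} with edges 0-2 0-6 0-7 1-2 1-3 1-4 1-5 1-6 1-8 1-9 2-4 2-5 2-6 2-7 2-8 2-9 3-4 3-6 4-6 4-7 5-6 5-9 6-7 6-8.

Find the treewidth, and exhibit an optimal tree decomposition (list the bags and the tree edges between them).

Every bag has size at most 4, so the width is 4 − 1 = 3 and tw(G) ≤ 3. On the other hand G contains the 4-clique {1, 2, 5, 9}. A clique must lie in a single bag of any decomposition, so no decomposition can have width below 3. Combining the bounds, tw(G) = 3.

Treewidth 3.
One such decomposition:
Bags: B1 = {1, 2, 4, 6}  B2 = {1, 2, 5, 6}  B3 = {1, 2, 6, 8}  B4 = {2, 4, 6, 7}  B5 = {0, 2, 6, 7}  B6 = {1, 3, 4, 6}  B7 = {1, 2, 5, 9}
Tree: B1–B2, B1–B3, B1–B4, B4–B5, B1–B6, B2–B7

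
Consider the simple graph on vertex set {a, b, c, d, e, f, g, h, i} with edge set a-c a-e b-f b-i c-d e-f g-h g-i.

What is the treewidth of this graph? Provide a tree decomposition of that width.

Treewidth 1.
One optimal decomposition is:
Bags: B1 = {c, d}  B2 = {a, c}  B3 = {a, e}  B4 = {e, f}  B5 = {b, f}  B6 = {b, i}  B7 = {g, i}  B8 = {g, h}
Tree: B1–B2, B2–B3, B3–B4, B4–B5, B5–B6, B6–B7, B7–B8

Every bag has size at most 2, so the width is 2 − 1 = 1 and tw(G) ≤ 1. Since G has at least one edge (e.g. d–c), it is not an edgeless graph, so tw(G) ≥ 1. Therefore the treewidth is 1.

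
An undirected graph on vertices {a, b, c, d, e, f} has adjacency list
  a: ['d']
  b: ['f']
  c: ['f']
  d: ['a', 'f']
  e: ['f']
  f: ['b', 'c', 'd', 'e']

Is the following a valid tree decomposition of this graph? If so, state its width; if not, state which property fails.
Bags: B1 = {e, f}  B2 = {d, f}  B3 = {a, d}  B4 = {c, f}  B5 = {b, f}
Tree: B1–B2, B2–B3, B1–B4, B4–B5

Checking the three conditions: (i) the bags cover all of {a, b, c, d, e, f}; (ii) for each edge, some bag contains both endpoints; (iii) the bags containing any fixed vertex form a subtree. All hold, so the decomposition is valid with width 2 − 1 = 1.

Yes; width 1.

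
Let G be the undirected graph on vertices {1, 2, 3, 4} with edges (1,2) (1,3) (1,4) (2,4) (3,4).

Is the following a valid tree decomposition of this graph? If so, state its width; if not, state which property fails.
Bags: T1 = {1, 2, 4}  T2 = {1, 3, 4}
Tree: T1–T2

Vertex coverage: the bags together contain {1, 2, 3, 4}, the full vertex set. Edge coverage: each edge of G has both endpoints in at least one bag. Running intersection: for every vertex, the bags containing it form a connected subtree. All three properties hold, so this is a valid tree decomposition of width max|bag| − 1 = 2, and hence tw(G) ≤ 2.

Yes; width 2.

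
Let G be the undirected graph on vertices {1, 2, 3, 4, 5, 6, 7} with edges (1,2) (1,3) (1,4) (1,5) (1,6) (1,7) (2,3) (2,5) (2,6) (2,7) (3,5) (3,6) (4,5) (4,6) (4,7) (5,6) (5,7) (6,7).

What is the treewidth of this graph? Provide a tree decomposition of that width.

Every bag has size at most 5, so the width is 5 − 1 = 4 and tw(G) ≤ 4. Conversely, {1, 2, 3, 5, 6} is a clique of size 5, and the vertices of any clique must share a bag in every tree decomposition; so some bag has ≥ 5 vertices and tw(G) ≥ 4. The upper and lower bounds meet at 4, so that is the treewidth.

Treewidth 4.
One such decomposition:
Bags: B1 = {1, 2, 5, 6, 7}  B2 = {1, 2, 3, 5, 6}  B3 = {1, 4, 5, 6, 7}
Tree: B1–B2, B1–B3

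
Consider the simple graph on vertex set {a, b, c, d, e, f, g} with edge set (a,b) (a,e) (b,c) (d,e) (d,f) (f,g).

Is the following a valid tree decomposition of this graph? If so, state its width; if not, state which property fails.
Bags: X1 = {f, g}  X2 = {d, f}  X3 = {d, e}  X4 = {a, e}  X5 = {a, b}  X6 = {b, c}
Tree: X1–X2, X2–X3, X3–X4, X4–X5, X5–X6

Yes; width 1.

Every vertex of G appears in some bag (union = {a, b, c, d, e, f, g}); every edge is covered by a bag; and for each vertex v the set of bags containing v is connected in the bag tree. The decomposition is therefore valid. The largest bag has 2 vertices, so the width is 1.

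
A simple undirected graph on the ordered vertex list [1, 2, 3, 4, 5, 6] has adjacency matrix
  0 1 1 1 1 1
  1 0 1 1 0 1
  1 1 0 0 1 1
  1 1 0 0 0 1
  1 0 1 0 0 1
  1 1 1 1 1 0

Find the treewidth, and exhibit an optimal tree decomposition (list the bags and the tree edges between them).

The largest bag has 4 vertices, giving width 3; this decomposition certifies tw(G) ≤ 3. For the lower bound, the 4 vertices {1, 2, 3, 6} are pairwise adjacent, and any tree decomposition puts a clique entirely inside one bag — forcing width ≥ 3. Therefore the treewidth is 3.

Treewidth 3.
One such decomposition:
Bags: B1 = {1, 2, 4, 6}  B2 = {1, 2, 3, 6}  B3 = {1, 3, 5, 6}
Tree: B1–B2, B2–B3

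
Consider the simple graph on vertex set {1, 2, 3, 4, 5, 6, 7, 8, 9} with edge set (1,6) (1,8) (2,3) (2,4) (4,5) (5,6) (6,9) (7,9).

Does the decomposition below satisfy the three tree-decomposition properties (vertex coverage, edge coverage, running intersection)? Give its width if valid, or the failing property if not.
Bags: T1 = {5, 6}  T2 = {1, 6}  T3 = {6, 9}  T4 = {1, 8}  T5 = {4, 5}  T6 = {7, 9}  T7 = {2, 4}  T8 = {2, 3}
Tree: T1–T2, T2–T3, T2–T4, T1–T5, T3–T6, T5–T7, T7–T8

Yes; width 1.

Checking the three conditions: (i) the bags cover all of {1, 2, 3, 4, 5, 6, 7, 8, 9}; (ii) for each edge, some bag contains both endpoints; (iii) the bags containing any fixed vertex form a subtree. All hold, so the decomposition is valid with width 2 − 1 = 1.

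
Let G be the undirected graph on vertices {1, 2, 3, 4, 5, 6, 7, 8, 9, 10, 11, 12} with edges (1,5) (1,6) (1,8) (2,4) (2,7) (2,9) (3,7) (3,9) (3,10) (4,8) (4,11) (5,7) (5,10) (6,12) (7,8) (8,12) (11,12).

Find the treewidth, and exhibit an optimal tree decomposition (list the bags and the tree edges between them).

Treewidth 3.
Bags: B1 = {3, 5, 9, 10}  B2 = {3, 5, 7, 9}  B3 = {2, 5, 7, 9}  B4 = {1, 2, 5, 7}  B5 = {1, 2, 7, 8}  B6 = {1, 2, 4, 8}  B7 = {1, 4, 6, 8}  B8 = {4, 6, 8, 12}  B9 = {4, 6, 11, 12}
Tree: B1–B2, B2–B3, B3–B4, B4–B5, B5–B6, B6–B7, B7–B8, B8–B9

Every bag has size at most 4, so the width is 4 − 1 = 3 and tw(G) ≤ 3. For the lower bound: the 4 vertex sets {3,9,10}, {5}, {7}, {1,2,4,8} are disjoint, each induces a connected subgraph, and every pair is joined by at least one edge of G. Contracting each set to a single vertex therefore yields K_{4} as a minor, and since treewidth is minor-monotone, tw(G) ≥ tw(K_{4}) = 3. The upper and lower bounds meet at 3, so that is the treewidth.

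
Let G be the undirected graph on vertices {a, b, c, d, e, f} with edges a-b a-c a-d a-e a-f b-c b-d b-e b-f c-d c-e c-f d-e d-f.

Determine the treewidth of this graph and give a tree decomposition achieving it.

Each bag holds 5 vertices, so the decomposition has width 4, which upper-bounds the treewidth. On the other hand G contains the 5-clique {a, b, c, d, e}. A clique must lie in a single bag of any decomposition, so no decomposition can have width below 4. Therefore the treewidth is 4.

Treewidth 4.
One such decomposition:
Bags: B1 = {a, b, c, d, e}  B2 = {a, b, c, d, f}
Tree: B1–B2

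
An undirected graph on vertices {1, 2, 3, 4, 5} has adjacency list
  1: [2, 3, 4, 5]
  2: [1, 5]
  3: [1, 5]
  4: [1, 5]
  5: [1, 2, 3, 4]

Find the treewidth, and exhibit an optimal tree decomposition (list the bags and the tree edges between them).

Treewidth 2.
One optimal decomposition is:
Bags: B1 = {1, 3, 5}  B2 = {1, 2, 5}  B3 = {1, 4, 5}
Tree: B1–B2, B2–B3

Every bag has size at most 3, so the width is 3 − 1 = 2 and tw(G) ≤ 2. Conversely, {1, 2, 5} is a clique of size 3, and the vertices of any clique must share a bag in every tree decomposition; so some bag has ≥ 3 vertices and tw(G) ≥ 2. The upper and lower bounds meet at 2, so that is the treewidth.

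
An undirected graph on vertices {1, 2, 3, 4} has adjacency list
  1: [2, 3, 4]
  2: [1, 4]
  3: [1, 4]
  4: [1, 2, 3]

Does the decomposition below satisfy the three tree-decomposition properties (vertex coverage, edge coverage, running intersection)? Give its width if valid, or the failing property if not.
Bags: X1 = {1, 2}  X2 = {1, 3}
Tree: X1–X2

A tree decomposition must satisfy three properties: every vertex lies in some bag; for every edge, both endpoints lie together in some bag; and for every vertex, the bags containing it form a connected subtree. Here vertex 4 appears in no bag, so the decomposition is invalid.

No — vertex 4 appears in no bag.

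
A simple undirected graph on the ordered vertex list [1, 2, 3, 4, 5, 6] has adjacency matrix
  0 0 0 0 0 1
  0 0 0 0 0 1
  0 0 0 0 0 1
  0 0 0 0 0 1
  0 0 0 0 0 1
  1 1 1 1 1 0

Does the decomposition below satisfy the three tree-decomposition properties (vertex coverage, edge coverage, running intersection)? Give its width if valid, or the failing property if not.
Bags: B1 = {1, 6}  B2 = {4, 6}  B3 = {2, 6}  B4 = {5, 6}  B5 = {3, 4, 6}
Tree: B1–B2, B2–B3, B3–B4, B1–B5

No — bags containing vertex 4 are not connected in the tree.

A tree decomposition must satisfy three properties: every vertex lies in some bag; for every edge, both endpoints lie together in some bag; and for every vertex, the bags containing it form a connected subtree. Here bags containing vertex 4 are not connected in the tree, so the decomposition is invalid.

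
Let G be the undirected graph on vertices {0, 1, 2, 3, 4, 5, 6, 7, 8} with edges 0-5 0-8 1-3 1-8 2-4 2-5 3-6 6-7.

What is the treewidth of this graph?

1

A width-1 tree decomposition is:
Bags: B1 = {2, 4}  B2 = {2, 5}  B3 = {0, 5}  B4 = {0, 8}  B5 = {1, 8}  B6 = {1, 3}  B7 = {3, 6}  B8 = {6, 7}
Tree: B1–B2, B2–B3, B3–B4, B4–B5, B5–B6, B6–B7, B7–B8
The largest bag has 2 vertices, giving width 1; this decomposition certifies tw(G) ≤ 1. G has an edge, so its treewidth is at least 1. Therefore the treewidth is 1.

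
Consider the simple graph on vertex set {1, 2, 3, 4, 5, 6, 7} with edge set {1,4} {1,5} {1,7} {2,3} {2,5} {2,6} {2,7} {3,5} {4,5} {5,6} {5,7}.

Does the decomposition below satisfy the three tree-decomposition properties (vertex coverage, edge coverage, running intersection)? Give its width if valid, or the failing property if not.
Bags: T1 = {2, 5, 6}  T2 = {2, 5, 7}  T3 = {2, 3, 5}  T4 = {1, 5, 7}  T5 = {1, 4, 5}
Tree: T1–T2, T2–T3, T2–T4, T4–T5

Checking the three conditions: (i) the bags cover all of {1, 2, 3, 4, 5, 6, 7}; (ii) for each edge, some bag contains both endpoints; (iii) the bags containing any fixed vertex form a subtree. All hold, so the decomposition is valid with width 3 − 1 = 2.

Yes; width 2.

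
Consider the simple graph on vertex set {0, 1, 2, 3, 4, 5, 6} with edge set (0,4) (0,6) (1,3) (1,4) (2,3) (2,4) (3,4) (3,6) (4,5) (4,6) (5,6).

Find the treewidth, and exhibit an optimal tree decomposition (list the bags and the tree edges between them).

Treewidth 2.
Bags: B1 = {3, 4, 6}  B2 = {4, 5, 6}  B3 = {0, 4, 6}  B4 = {2, 3, 4}  B5 = {1, 3, 4}
Tree: B1–B2, B2–B3, B1–B4, B1–B5

Every bag has size at most 3, so the width is 3 − 1 = 2 and tw(G) ≤ 2. On the other hand G contains the 3-clique {0, 4, 6}. A clique must lie in a single bag of any decomposition, so no decomposition can have width below 2. Therefore the treewidth is 2.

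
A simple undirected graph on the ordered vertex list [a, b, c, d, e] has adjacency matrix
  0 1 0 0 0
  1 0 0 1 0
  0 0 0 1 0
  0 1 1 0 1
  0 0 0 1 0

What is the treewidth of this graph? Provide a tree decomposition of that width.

Treewidth 1.
One optimal decomposition is:
Bags: B1 = {b, d}  B2 = {a, b}  B3 = {d, e}  B4 = {c, d}
Tree: B1–B2, B1–B3, B3–B4

Each bag holds 2 vertices, so the decomposition has width 1, which upper-bounds the treewidth. Any graph with an edge has treewidth ≥ 1, and G has the edge d–b. The upper and lower bounds meet at 1, so that is the treewidth.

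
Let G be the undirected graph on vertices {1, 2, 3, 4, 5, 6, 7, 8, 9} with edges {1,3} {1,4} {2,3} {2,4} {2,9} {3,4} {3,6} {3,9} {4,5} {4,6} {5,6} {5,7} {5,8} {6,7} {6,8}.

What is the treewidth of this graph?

A width-2 tree decomposition is:
Bags: B1 = {2, 3, 4}  B2 = {2, 3, 9}  B3 = {1, 3, 4}  B4 = {3, 4, 6}  B5 = {4, 5, 6}  B6 = {5, 6, 8}  B7 = {5, 6, 7}
Tree: B1–B2, B1–B3, B3–B4, B4–B5, B5–B6, B6–B7
Every bag has size at most 3, so the width is 3 − 1 = 2 and tw(G) ≤ 2. On the other hand G contains the 3-clique {5, 6, 8}. A clique must lie in a single bag of any decomposition, so no decomposition can have width below 2. Hence tw(G) = 2 exactly.

2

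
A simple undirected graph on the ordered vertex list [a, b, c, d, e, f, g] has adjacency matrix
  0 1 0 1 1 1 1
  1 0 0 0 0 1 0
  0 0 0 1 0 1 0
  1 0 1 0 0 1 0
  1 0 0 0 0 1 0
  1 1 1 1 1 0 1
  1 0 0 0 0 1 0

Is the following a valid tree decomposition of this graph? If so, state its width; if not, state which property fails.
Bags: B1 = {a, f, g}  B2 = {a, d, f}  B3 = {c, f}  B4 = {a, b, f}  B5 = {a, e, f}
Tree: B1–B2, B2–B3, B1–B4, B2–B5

A tree decomposition must satisfy three properties: every vertex lies in some bag; for every edge, both endpoints lie together in some bag; and for every vertex, the bags containing it form a connected subtree. Here edge (d,c) lies in no bag, so the decomposition is invalid.

No — edge (d,c) lies in no bag.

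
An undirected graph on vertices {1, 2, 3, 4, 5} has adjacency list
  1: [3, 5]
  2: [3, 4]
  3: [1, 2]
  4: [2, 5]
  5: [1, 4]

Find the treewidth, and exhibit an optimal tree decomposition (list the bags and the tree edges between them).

Treewidth 2.
One optimal decomposition is:
Bags: B1 = {1, 3, 5}  B2 = {3, 4, 5}  B3 = {2, 3, 4}
Tree: B1–B2, B2–B3

Each bag holds 3 vertices, so the decomposition has width 2, which upper-bounds the treewidth. The edges 3–1–5–4–2–3 form a cycle, so G is not a tree and its treewidth is at least 2. Combining the bounds, tw(G) = 2.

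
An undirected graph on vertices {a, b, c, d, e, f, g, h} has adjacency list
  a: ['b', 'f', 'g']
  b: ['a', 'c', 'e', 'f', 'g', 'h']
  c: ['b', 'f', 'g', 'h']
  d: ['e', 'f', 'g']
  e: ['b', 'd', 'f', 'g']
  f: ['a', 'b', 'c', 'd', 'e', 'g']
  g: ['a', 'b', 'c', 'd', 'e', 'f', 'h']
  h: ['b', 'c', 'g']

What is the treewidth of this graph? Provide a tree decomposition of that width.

Treewidth 3.
One optimal decomposition is:
Bags: B1 = {a, b, f, g}  B2 = {b, e, f, g}  B3 = {b, c, f, g}  B4 = {b, c, g, h}  B5 = {d, e, f, g}
Tree: B1–B2, B1–B3, B3–B4, B2–B5

Each bag holds 4 vertices, so the decomposition has width 3, which upper-bounds the treewidth. On the other hand G contains the 4-clique {b, c, g, h}. A clique must lie in a single bag of any decomposition, so no decomposition can have width below 3. The upper and lower bounds meet at 3, so that is the treewidth.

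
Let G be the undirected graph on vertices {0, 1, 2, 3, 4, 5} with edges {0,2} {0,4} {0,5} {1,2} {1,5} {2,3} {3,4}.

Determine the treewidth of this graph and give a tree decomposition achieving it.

Treewidth 2.
One such decomposition:
Bags: B1 = {0, 3, 4}  B2 = {0, 2, 3}  B3 = {0, 2, 5}  B4 = {1, 2, 5}
Tree: B1–B2, B2–B3, B3–B4

Each bag holds 3 vertices, so the decomposition has width 2, which upper-bounds the treewidth. For the lower bound, G contains the cycle 4–3–2–0–4, so G is not a forest; only forests have treewidth ≤ 1, hence tw(G) ≥ 2. Combining the bounds, tw(G) = 2.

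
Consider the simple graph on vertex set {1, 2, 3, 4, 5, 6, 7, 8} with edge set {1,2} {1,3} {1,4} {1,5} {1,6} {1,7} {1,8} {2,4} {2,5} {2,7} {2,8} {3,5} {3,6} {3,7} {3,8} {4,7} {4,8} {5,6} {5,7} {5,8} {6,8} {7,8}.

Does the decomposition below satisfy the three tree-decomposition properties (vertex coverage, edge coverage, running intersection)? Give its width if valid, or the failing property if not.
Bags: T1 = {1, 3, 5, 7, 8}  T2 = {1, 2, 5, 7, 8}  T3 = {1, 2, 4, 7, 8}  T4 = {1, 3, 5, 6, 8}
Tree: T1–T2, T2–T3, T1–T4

Vertex coverage: the bags together contain {1, 2, 3, 4, 5, 6, 7, 8}, the full vertex set. Edge coverage: each edge of G has both endpoints in at least one bag. Running intersection: for every vertex, the bags containing it form a connected subtree. All three properties hold, so this is a valid tree decomposition of width max|bag| − 1 = 4, and hence tw(G) ≤ 4.

Yes; width 4.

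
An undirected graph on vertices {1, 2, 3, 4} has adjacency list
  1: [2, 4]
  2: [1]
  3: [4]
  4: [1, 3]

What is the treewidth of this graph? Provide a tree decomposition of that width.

Every bag has size at most 2, so the width is 2 − 1 = 1 and tw(G) ≤ 1. G has an edge, so its treewidth is at least 1. Therefore the treewidth is 1.

Treewidth 1.
One optimal decomposition is:
Bags: B1 = {1, 4}  B2 = {3, 4}  B3 = {1, 2}
Tree: B1–B2, B1–B3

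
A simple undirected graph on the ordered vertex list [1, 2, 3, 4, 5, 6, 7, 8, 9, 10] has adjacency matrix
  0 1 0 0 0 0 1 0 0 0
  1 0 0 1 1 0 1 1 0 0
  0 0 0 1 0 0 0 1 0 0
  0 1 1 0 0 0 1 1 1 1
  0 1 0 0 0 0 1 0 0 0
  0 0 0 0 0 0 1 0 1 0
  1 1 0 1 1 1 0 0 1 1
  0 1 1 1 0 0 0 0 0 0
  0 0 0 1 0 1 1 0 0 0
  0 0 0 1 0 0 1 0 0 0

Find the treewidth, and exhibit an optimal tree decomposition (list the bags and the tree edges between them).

The largest bag has 3 vertices, giving width 2; this decomposition certifies tw(G) ≤ 2. Conversely, {2, 4, 8} is a clique of size 3, and the vertices of any clique must share a bag in every tree decomposition; so some bag has ≥ 3 vertices and tw(G) ≥ 2. Combining the bounds, tw(G) = 2.

Treewidth 2.
One optimal decomposition is:
Bags: B1 = {2, 4, 8}  B2 = {2, 4, 7}  B3 = {4, 7, 10}  B4 = {2, 5, 7}  B5 = {4, 7, 9}  B6 = {3, 4, 8}  B7 = {1, 2, 7}  B8 = {6, 7, 9}
Tree: B1–B2, B2–B3, B2–B4, B3–B5, B1–B6, B2–B7, B5–B8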